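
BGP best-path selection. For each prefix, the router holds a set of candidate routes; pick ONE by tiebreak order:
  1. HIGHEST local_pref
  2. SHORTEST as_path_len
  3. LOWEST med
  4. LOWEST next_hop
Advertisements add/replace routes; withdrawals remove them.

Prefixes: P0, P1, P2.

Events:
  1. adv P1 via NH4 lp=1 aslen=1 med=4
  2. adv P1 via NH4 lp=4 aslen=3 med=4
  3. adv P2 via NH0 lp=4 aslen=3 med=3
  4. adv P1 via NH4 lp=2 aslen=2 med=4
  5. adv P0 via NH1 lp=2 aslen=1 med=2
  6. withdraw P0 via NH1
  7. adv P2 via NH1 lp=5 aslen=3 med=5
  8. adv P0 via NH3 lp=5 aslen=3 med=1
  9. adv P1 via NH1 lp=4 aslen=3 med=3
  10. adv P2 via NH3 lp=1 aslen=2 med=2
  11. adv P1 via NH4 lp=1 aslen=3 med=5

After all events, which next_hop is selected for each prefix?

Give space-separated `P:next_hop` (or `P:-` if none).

Answer: P0:NH3 P1:NH1 P2:NH1

Derivation:
Op 1: best P0=- P1=NH4 P2=-
Op 2: best P0=- P1=NH4 P2=-
Op 3: best P0=- P1=NH4 P2=NH0
Op 4: best P0=- P1=NH4 P2=NH0
Op 5: best P0=NH1 P1=NH4 P2=NH0
Op 6: best P0=- P1=NH4 P2=NH0
Op 7: best P0=- P1=NH4 P2=NH1
Op 8: best P0=NH3 P1=NH4 P2=NH1
Op 9: best P0=NH3 P1=NH1 P2=NH1
Op 10: best P0=NH3 P1=NH1 P2=NH1
Op 11: best P0=NH3 P1=NH1 P2=NH1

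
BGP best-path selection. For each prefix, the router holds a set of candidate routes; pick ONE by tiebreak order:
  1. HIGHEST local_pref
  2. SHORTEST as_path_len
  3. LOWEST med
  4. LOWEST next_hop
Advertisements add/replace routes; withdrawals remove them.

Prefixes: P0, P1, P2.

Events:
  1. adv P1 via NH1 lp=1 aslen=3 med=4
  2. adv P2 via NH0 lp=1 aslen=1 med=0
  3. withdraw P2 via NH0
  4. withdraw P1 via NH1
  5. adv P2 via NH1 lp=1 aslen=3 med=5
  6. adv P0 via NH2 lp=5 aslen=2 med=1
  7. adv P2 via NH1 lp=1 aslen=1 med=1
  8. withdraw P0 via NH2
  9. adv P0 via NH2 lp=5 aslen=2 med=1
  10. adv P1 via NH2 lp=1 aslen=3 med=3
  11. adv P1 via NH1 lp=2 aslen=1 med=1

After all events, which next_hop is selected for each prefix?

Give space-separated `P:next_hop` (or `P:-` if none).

Answer: P0:NH2 P1:NH1 P2:NH1

Derivation:
Op 1: best P0=- P1=NH1 P2=-
Op 2: best P0=- P1=NH1 P2=NH0
Op 3: best P0=- P1=NH1 P2=-
Op 4: best P0=- P1=- P2=-
Op 5: best P0=- P1=- P2=NH1
Op 6: best P0=NH2 P1=- P2=NH1
Op 7: best P0=NH2 P1=- P2=NH1
Op 8: best P0=- P1=- P2=NH1
Op 9: best P0=NH2 P1=- P2=NH1
Op 10: best P0=NH2 P1=NH2 P2=NH1
Op 11: best P0=NH2 P1=NH1 P2=NH1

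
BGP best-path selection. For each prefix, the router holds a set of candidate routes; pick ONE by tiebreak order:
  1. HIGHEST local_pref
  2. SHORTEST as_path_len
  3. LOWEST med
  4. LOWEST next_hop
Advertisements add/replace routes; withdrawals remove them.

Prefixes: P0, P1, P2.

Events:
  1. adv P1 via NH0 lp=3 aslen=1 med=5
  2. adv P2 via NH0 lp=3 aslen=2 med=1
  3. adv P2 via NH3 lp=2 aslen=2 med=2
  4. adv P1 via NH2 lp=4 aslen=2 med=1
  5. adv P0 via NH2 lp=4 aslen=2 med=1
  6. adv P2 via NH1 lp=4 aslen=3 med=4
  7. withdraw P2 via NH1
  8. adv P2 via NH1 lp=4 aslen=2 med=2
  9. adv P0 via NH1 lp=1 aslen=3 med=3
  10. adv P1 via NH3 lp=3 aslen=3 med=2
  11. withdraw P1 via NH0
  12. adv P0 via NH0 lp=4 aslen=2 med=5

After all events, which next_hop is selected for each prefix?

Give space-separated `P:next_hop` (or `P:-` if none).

Op 1: best P0=- P1=NH0 P2=-
Op 2: best P0=- P1=NH0 P2=NH0
Op 3: best P0=- P1=NH0 P2=NH0
Op 4: best P0=- P1=NH2 P2=NH0
Op 5: best P0=NH2 P1=NH2 P2=NH0
Op 6: best P0=NH2 P1=NH2 P2=NH1
Op 7: best P0=NH2 P1=NH2 P2=NH0
Op 8: best P0=NH2 P1=NH2 P2=NH1
Op 9: best P0=NH2 P1=NH2 P2=NH1
Op 10: best P0=NH2 P1=NH2 P2=NH1
Op 11: best P0=NH2 P1=NH2 P2=NH1
Op 12: best P0=NH2 P1=NH2 P2=NH1

Answer: P0:NH2 P1:NH2 P2:NH1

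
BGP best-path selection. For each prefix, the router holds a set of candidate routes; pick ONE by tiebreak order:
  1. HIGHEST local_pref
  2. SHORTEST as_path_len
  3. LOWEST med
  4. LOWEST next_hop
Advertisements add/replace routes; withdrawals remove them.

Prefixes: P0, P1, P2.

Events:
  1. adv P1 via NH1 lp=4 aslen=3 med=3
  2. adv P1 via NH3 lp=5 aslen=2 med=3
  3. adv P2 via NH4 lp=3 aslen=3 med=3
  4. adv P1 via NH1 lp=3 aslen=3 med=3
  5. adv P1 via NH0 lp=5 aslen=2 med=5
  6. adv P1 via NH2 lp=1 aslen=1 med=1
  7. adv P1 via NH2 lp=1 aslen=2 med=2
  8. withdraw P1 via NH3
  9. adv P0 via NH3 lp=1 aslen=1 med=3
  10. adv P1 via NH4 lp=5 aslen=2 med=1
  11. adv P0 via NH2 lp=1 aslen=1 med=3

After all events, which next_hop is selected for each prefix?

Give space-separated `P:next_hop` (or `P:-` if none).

Op 1: best P0=- P1=NH1 P2=-
Op 2: best P0=- P1=NH3 P2=-
Op 3: best P0=- P1=NH3 P2=NH4
Op 4: best P0=- P1=NH3 P2=NH4
Op 5: best P0=- P1=NH3 P2=NH4
Op 6: best P0=- P1=NH3 P2=NH4
Op 7: best P0=- P1=NH3 P2=NH4
Op 8: best P0=- P1=NH0 P2=NH4
Op 9: best P0=NH3 P1=NH0 P2=NH4
Op 10: best P0=NH3 P1=NH4 P2=NH4
Op 11: best P0=NH2 P1=NH4 P2=NH4

Answer: P0:NH2 P1:NH4 P2:NH4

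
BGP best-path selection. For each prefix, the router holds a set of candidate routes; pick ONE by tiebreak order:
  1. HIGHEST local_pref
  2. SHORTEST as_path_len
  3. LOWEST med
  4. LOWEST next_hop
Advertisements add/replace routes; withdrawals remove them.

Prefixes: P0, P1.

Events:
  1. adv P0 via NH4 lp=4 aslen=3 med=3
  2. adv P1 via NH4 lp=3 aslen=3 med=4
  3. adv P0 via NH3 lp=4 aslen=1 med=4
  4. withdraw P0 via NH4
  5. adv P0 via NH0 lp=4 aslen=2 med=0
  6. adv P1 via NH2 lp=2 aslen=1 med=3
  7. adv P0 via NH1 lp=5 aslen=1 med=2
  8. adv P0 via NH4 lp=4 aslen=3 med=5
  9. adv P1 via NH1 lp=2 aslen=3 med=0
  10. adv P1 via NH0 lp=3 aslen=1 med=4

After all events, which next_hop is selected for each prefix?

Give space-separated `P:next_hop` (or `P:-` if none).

Answer: P0:NH1 P1:NH0

Derivation:
Op 1: best P0=NH4 P1=-
Op 2: best P0=NH4 P1=NH4
Op 3: best P0=NH3 P1=NH4
Op 4: best P0=NH3 P1=NH4
Op 5: best P0=NH3 P1=NH4
Op 6: best P0=NH3 P1=NH4
Op 7: best P0=NH1 P1=NH4
Op 8: best P0=NH1 P1=NH4
Op 9: best P0=NH1 P1=NH4
Op 10: best P0=NH1 P1=NH0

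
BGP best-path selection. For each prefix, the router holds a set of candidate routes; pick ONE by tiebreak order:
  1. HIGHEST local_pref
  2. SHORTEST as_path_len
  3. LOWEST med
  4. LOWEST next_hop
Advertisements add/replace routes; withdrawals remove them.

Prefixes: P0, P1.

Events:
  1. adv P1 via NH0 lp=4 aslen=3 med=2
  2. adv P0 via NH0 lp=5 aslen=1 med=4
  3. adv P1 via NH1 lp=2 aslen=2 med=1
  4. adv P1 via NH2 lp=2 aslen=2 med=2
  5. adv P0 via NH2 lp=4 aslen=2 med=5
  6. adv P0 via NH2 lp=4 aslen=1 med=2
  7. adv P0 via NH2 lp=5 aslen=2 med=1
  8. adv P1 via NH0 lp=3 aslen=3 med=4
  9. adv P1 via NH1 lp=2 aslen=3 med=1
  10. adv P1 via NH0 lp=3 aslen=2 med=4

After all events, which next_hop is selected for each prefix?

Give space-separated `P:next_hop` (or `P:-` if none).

Answer: P0:NH0 P1:NH0

Derivation:
Op 1: best P0=- P1=NH0
Op 2: best P0=NH0 P1=NH0
Op 3: best P0=NH0 P1=NH0
Op 4: best P0=NH0 P1=NH0
Op 5: best P0=NH0 P1=NH0
Op 6: best P0=NH0 P1=NH0
Op 7: best P0=NH0 P1=NH0
Op 8: best P0=NH0 P1=NH0
Op 9: best P0=NH0 P1=NH0
Op 10: best P0=NH0 P1=NH0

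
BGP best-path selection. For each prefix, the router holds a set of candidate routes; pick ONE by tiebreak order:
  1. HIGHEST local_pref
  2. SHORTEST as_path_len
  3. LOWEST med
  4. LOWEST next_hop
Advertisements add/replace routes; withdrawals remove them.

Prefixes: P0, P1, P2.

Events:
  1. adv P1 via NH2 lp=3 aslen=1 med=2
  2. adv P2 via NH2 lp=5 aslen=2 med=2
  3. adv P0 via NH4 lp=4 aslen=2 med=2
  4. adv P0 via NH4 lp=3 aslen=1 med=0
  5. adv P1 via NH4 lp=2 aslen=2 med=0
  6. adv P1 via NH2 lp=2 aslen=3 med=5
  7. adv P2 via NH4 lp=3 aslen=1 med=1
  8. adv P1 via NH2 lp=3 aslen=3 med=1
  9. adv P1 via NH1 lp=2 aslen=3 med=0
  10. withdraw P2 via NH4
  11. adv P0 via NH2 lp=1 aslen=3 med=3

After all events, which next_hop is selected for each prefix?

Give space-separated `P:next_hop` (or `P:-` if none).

Op 1: best P0=- P1=NH2 P2=-
Op 2: best P0=- P1=NH2 P2=NH2
Op 3: best P0=NH4 P1=NH2 P2=NH2
Op 4: best P0=NH4 P1=NH2 P2=NH2
Op 5: best P0=NH4 P1=NH2 P2=NH2
Op 6: best P0=NH4 P1=NH4 P2=NH2
Op 7: best P0=NH4 P1=NH4 P2=NH2
Op 8: best P0=NH4 P1=NH2 P2=NH2
Op 9: best P0=NH4 P1=NH2 P2=NH2
Op 10: best P0=NH4 P1=NH2 P2=NH2
Op 11: best P0=NH4 P1=NH2 P2=NH2

Answer: P0:NH4 P1:NH2 P2:NH2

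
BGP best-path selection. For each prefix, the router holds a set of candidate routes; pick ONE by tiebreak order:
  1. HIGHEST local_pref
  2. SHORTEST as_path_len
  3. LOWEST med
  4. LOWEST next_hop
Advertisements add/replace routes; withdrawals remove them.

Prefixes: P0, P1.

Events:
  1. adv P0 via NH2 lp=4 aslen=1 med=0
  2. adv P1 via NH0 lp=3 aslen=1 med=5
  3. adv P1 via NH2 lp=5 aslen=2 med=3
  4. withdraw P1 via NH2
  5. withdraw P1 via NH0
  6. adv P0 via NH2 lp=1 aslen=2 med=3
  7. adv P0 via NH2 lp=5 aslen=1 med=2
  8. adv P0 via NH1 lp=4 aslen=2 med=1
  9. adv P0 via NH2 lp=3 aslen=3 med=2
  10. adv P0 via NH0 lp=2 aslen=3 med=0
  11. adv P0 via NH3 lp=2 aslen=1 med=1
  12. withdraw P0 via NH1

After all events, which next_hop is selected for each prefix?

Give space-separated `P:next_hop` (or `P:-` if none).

Op 1: best P0=NH2 P1=-
Op 2: best P0=NH2 P1=NH0
Op 3: best P0=NH2 P1=NH2
Op 4: best P0=NH2 P1=NH0
Op 5: best P0=NH2 P1=-
Op 6: best P0=NH2 P1=-
Op 7: best P0=NH2 P1=-
Op 8: best P0=NH2 P1=-
Op 9: best P0=NH1 P1=-
Op 10: best P0=NH1 P1=-
Op 11: best P0=NH1 P1=-
Op 12: best P0=NH2 P1=-

Answer: P0:NH2 P1:-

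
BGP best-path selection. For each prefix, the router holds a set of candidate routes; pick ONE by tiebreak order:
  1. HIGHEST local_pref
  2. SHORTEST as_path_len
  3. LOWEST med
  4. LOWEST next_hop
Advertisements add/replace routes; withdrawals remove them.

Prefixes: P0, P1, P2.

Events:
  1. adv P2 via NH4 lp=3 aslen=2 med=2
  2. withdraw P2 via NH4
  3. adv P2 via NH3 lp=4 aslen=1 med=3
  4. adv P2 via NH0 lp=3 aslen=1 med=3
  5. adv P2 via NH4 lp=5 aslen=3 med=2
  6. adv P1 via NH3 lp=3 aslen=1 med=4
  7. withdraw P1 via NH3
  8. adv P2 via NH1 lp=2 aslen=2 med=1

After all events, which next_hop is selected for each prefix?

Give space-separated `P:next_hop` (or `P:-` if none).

Op 1: best P0=- P1=- P2=NH4
Op 2: best P0=- P1=- P2=-
Op 3: best P0=- P1=- P2=NH3
Op 4: best P0=- P1=- P2=NH3
Op 5: best P0=- P1=- P2=NH4
Op 6: best P0=- P1=NH3 P2=NH4
Op 7: best P0=- P1=- P2=NH4
Op 8: best P0=- P1=- P2=NH4

Answer: P0:- P1:- P2:NH4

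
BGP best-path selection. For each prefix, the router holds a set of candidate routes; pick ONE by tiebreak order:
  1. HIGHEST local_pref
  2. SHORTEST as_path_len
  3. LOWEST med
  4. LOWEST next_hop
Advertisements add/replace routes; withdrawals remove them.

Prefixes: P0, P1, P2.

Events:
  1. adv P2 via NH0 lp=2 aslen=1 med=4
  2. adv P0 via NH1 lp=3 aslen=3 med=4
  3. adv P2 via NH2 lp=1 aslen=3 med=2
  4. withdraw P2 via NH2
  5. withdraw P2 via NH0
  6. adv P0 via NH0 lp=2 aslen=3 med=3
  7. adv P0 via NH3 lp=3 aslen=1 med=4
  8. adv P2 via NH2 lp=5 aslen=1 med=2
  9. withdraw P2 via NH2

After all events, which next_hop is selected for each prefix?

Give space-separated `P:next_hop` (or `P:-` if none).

Answer: P0:NH3 P1:- P2:-

Derivation:
Op 1: best P0=- P1=- P2=NH0
Op 2: best P0=NH1 P1=- P2=NH0
Op 3: best P0=NH1 P1=- P2=NH0
Op 4: best P0=NH1 P1=- P2=NH0
Op 5: best P0=NH1 P1=- P2=-
Op 6: best P0=NH1 P1=- P2=-
Op 7: best P0=NH3 P1=- P2=-
Op 8: best P0=NH3 P1=- P2=NH2
Op 9: best P0=NH3 P1=- P2=-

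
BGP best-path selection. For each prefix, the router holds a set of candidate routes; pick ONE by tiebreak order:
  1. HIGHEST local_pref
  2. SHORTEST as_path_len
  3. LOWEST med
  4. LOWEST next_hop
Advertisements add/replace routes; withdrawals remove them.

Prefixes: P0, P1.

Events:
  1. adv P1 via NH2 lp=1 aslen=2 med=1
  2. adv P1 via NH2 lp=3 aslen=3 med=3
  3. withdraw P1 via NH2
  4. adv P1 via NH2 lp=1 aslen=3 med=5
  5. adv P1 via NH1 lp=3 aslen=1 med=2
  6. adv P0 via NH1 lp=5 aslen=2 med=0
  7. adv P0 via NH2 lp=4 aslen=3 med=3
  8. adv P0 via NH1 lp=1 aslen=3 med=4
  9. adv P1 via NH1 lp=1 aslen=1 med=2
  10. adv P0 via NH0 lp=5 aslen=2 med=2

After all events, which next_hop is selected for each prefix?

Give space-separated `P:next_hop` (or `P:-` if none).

Op 1: best P0=- P1=NH2
Op 2: best P0=- P1=NH2
Op 3: best P0=- P1=-
Op 4: best P0=- P1=NH2
Op 5: best P0=- P1=NH1
Op 6: best P0=NH1 P1=NH1
Op 7: best P0=NH1 P1=NH1
Op 8: best P0=NH2 P1=NH1
Op 9: best P0=NH2 P1=NH1
Op 10: best P0=NH0 P1=NH1

Answer: P0:NH0 P1:NH1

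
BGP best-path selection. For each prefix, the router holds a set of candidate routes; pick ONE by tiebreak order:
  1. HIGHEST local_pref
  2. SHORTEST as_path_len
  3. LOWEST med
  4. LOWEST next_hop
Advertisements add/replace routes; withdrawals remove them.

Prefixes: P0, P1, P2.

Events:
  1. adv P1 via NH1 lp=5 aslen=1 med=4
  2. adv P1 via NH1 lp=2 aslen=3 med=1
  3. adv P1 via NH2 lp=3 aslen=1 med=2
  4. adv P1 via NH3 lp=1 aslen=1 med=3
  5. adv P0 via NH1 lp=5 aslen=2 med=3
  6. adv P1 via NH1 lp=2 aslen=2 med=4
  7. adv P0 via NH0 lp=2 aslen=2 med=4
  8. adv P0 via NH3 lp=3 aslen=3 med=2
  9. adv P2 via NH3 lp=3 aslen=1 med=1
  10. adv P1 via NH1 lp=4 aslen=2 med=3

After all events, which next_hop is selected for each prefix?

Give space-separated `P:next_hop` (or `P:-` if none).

Answer: P0:NH1 P1:NH1 P2:NH3

Derivation:
Op 1: best P0=- P1=NH1 P2=-
Op 2: best P0=- P1=NH1 P2=-
Op 3: best P0=- P1=NH2 P2=-
Op 4: best P0=- P1=NH2 P2=-
Op 5: best P0=NH1 P1=NH2 P2=-
Op 6: best P0=NH1 P1=NH2 P2=-
Op 7: best P0=NH1 P1=NH2 P2=-
Op 8: best P0=NH1 P1=NH2 P2=-
Op 9: best P0=NH1 P1=NH2 P2=NH3
Op 10: best P0=NH1 P1=NH1 P2=NH3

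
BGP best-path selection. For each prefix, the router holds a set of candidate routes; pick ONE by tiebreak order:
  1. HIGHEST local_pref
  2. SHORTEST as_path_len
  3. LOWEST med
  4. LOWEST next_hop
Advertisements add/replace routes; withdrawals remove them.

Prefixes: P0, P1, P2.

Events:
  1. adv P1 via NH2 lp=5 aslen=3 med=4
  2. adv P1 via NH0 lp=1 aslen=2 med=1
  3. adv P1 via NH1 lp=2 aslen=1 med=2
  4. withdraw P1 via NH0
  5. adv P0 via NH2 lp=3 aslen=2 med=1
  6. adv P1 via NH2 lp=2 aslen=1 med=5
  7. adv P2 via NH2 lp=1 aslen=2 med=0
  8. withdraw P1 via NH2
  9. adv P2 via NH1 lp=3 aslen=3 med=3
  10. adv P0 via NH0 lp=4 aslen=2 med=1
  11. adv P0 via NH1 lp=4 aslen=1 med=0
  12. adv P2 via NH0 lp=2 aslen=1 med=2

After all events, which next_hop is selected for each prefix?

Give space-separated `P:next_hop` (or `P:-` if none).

Op 1: best P0=- P1=NH2 P2=-
Op 2: best P0=- P1=NH2 P2=-
Op 3: best P0=- P1=NH2 P2=-
Op 4: best P0=- P1=NH2 P2=-
Op 5: best P0=NH2 P1=NH2 P2=-
Op 6: best P0=NH2 P1=NH1 P2=-
Op 7: best P0=NH2 P1=NH1 P2=NH2
Op 8: best P0=NH2 P1=NH1 P2=NH2
Op 9: best P0=NH2 P1=NH1 P2=NH1
Op 10: best P0=NH0 P1=NH1 P2=NH1
Op 11: best P0=NH1 P1=NH1 P2=NH1
Op 12: best P0=NH1 P1=NH1 P2=NH1

Answer: P0:NH1 P1:NH1 P2:NH1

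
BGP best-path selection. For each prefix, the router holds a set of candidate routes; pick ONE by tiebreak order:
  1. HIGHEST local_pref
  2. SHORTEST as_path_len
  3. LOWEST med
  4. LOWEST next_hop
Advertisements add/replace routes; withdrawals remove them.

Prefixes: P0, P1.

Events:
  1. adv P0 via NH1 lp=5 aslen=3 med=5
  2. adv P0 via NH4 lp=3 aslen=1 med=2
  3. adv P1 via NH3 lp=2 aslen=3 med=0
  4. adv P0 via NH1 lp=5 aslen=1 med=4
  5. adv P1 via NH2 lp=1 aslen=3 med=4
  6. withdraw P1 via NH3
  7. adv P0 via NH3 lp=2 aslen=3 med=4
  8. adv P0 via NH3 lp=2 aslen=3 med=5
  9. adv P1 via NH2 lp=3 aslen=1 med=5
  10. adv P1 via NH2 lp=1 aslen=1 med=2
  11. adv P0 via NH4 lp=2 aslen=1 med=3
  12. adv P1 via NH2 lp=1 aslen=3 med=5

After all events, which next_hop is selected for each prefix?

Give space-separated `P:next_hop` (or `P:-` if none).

Answer: P0:NH1 P1:NH2

Derivation:
Op 1: best P0=NH1 P1=-
Op 2: best P0=NH1 P1=-
Op 3: best P0=NH1 P1=NH3
Op 4: best P0=NH1 P1=NH3
Op 5: best P0=NH1 P1=NH3
Op 6: best P0=NH1 P1=NH2
Op 7: best P0=NH1 P1=NH2
Op 8: best P0=NH1 P1=NH2
Op 9: best P0=NH1 P1=NH2
Op 10: best P0=NH1 P1=NH2
Op 11: best P0=NH1 P1=NH2
Op 12: best P0=NH1 P1=NH2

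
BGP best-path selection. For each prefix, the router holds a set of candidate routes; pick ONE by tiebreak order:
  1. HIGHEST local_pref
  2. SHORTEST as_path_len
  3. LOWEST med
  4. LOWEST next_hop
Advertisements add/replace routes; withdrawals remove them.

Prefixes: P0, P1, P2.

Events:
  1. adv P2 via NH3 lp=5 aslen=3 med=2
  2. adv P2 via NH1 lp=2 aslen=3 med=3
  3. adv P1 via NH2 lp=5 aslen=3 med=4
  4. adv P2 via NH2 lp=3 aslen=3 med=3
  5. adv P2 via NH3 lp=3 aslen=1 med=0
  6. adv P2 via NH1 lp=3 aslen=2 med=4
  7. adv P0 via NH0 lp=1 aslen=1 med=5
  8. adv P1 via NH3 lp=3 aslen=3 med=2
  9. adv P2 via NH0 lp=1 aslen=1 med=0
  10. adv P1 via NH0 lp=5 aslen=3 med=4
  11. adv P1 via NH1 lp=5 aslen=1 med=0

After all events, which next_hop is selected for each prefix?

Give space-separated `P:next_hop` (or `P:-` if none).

Op 1: best P0=- P1=- P2=NH3
Op 2: best P0=- P1=- P2=NH3
Op 3: best P0=- P1=NH2 P2=NH3
Op 4: best P0=- P1=NH2 P2=NH3
Op 5: best P0=- P1=NH2 P2=NH3
Op 6: best P0=- P1=NH2 P2=NH3
Op 7: best P0=NH0 P1=NH2 P2=NH3
Op 8: best P0=NH0 P1=NH2 P2=NH3
Op 9: best P0=NH0 P1=NH2 P2=NH3
Op 10: best P0=NH0 P1=NH0 P2=NH3
Op 11: best P0=NH0 P1=NH1 P2=NH3

Answer: P0:NH0 P1:NH1 P2:NH3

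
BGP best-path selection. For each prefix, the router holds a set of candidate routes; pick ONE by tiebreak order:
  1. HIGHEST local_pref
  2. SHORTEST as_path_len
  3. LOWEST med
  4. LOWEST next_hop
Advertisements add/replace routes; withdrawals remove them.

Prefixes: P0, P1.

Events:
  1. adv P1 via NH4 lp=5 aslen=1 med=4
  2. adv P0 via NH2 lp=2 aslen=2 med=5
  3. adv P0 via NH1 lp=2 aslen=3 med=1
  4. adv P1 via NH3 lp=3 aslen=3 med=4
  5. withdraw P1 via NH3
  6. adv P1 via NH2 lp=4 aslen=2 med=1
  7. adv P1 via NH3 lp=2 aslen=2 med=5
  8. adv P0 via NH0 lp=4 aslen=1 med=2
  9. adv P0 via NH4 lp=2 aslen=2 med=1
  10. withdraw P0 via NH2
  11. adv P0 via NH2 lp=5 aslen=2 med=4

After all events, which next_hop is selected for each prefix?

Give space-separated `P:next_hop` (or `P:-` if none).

Answer: P0:NH2 P1:NH4

Derivation:
Op 1: best P0=- P1=NH4
Op 2: best P0=NH2 P1=NH4
Op 3: best P0=NH2 P1=NH4
Op 4: best P0=NH2 P1=NH4
Op 5: best P0=NH2 P1=NH4
Op 6: best P0=NH2 P1=NH4
Op 7: best P0=NH2 P1=NH4
Op 8: best P0=NH0 P1=NH4
Op 9: best P0=NH0 P1=NH4
Op 10: best P0=NH0 P1=NH4
Op 11: best P0=NH2 P1=NH4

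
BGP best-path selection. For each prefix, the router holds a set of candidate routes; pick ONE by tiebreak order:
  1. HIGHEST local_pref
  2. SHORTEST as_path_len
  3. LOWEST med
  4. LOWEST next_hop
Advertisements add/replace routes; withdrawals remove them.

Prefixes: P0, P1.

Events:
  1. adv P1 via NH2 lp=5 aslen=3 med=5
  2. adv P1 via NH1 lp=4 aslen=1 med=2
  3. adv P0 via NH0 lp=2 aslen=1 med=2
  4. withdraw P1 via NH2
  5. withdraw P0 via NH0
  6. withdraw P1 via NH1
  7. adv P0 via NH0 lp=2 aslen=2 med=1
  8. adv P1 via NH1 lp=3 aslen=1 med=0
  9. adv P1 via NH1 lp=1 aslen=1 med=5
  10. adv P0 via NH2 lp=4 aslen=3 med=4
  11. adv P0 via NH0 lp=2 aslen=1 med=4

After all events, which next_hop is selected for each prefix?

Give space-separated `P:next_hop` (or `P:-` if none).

Answer: P0:NH2 P1:NH1

Derivation:
Op 1: best P0=- P1=NH2
Op 2: best P0=- P1=NH2
Op 3: best P0=NH0 P1=NH2
Op 4: best P0=NH0 P1=NH1
Op 5: best P0=- P1=NH1
Op 6: best P0=- P1=-
Op 7: best P0=NH0 P1=-
Op 8: best P0=NH0 P1=NH1
Op 9: best P0=NH0 P1=NH1
Op 10: best P0=NH2 P1=NH1
Op 11: best P0=NH2 P1=NH1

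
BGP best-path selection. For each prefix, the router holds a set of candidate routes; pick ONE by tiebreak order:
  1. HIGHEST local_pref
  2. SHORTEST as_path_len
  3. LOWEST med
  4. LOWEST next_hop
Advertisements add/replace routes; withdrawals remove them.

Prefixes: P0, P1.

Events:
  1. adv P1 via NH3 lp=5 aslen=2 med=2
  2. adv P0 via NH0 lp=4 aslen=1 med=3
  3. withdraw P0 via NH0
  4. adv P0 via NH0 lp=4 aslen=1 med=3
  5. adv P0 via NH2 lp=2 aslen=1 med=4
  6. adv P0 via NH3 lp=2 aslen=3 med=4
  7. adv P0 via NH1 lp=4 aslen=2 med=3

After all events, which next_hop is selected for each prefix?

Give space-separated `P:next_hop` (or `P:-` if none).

Op 1: best P0=- P1=NH3
Op 2: best P0=NH0 P1=NH3
Op 3: best P0=- P1=NH3
Op 4: best P0=NH0 P1=NH3
Op 5: best P0=NH0 P1=NH3
Op 6: best P0=NH0 P1=NH3
Op 7: best P0=NH0 P1=NH3

Answer: P0:NH0 P1:NH3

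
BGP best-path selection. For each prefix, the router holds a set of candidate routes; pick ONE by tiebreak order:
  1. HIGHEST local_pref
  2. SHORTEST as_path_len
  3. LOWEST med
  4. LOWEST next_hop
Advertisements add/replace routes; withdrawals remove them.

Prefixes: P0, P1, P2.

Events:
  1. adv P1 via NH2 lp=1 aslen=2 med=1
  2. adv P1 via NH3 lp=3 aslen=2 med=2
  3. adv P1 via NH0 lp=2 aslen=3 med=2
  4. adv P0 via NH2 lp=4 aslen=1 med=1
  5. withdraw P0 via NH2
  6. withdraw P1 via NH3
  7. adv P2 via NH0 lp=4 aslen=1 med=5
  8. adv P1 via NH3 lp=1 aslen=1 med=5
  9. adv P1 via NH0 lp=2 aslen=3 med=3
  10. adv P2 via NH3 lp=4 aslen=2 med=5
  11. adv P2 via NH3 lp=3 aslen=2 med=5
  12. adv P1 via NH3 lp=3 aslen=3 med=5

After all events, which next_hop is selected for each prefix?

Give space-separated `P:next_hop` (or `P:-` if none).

Answer: P0:- P1:NH3 P2:NH0

Derivation:
Op 1: best P0=- P1=NH2 P2=-
Op 2: best P0=- P1=NH3 P2=-
Op 3: best P0=- P1=NH3 P2=-
Op 4: best P0=NH2 P1=NH3 P2=-
Op 5: best P0=- P1=NH3 P2=-
Op 6: best P0=- P1=NH0 P2=-
Op 7: best P0=- P1=NH0 P2=NH0
Op 8: best P0=- P1=NH0 P2=NH0
Op 9: best P0=- P1=NH0 P2=NH0
Op 10: best P0=- P1=NH0 P2=NH0
Op 11: best P0=- P1=NH0 P2=NH0
Op 12: best P0=- P1=NH3 P2=NH0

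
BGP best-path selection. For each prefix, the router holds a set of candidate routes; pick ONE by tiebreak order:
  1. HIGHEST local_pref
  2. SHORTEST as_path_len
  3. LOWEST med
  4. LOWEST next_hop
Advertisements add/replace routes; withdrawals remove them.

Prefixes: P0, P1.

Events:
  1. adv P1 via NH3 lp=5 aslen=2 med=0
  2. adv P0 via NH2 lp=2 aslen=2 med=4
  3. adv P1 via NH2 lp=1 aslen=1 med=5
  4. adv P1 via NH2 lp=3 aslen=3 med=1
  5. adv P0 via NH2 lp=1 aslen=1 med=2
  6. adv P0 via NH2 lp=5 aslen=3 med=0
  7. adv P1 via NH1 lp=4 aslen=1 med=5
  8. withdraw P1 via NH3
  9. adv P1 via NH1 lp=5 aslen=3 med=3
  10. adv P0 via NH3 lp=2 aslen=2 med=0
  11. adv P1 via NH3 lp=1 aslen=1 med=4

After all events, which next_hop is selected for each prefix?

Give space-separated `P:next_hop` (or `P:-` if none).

Answer: P0:NH2 P1:NH1

Derivation:
Op 1: best P0=- P1=NH3
Op 2: best P0=NH2 P1=NH3
Op 3: best P0=NH2 P1=NH3
Op 4: best P0=NH2 P1=NH3
Op 5: best P0=NH2 P1=NH3
Op 6: best P0=NH2 P1=NH3
Op 7: best P0=NH2 P1=NH3
Op 8: best P0=NH2 P1=NH1
Op 9: best P0=NH2 P1=NH1
Op 10: best P0=NH2 P1=NH1
Op 11: best P0=NH2 P1=NH1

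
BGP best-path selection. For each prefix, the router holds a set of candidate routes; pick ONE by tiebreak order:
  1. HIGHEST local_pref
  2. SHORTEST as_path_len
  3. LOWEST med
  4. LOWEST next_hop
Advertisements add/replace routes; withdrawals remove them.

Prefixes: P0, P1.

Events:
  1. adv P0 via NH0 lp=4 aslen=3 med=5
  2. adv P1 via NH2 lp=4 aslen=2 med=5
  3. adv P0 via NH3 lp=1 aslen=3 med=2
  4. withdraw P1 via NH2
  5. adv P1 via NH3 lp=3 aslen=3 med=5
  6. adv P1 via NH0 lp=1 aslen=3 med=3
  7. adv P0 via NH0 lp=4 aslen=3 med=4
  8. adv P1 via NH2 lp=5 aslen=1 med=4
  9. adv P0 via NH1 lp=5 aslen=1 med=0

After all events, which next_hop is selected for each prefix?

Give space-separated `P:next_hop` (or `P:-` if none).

Answer: P0:NH1 P1:NH2

Derivation:
Op 1: best P0=NH0 P1=-
Op 2: best P0=NH0 P1=NH2
Op 3: best P0=NH0 P1=NH2
Op 4: best P0=NH0 P1=-
Op 5: best P0=NH0 P1=NH3
Op 6: best P0=NH0 P1=NH3
Op 7: best P0=NH0 P1=NH3
Op 8: best P0=NH0 P1=NH2
Op 9: best P0=NH1 P1=NH2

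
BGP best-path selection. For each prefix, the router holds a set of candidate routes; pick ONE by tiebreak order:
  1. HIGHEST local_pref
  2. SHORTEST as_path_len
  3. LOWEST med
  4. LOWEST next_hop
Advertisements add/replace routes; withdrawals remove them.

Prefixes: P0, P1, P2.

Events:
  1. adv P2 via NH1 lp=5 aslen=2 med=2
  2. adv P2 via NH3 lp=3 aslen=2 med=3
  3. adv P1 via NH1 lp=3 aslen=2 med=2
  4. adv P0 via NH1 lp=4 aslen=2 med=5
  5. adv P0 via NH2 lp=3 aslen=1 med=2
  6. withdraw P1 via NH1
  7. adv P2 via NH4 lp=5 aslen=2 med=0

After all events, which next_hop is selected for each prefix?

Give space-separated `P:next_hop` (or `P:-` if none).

Op 1: best P0=- P1=- P2=NH1
Op 2: best P0=- P1=- P2=NH1
Op 3: best P0=- P1=NH1 P2=NH1
Op 4: best P0=NH1 P1=NH1 P2=NH1
Op 5: best P0=NH1 P1=NH1 P2=NH1
Op 6: best P0=NH1 P1=- P2=NH1
Op 7: best P0=NH1 P1=- P2=NH4

Answer: P0:NH1 P1:- P2:NH4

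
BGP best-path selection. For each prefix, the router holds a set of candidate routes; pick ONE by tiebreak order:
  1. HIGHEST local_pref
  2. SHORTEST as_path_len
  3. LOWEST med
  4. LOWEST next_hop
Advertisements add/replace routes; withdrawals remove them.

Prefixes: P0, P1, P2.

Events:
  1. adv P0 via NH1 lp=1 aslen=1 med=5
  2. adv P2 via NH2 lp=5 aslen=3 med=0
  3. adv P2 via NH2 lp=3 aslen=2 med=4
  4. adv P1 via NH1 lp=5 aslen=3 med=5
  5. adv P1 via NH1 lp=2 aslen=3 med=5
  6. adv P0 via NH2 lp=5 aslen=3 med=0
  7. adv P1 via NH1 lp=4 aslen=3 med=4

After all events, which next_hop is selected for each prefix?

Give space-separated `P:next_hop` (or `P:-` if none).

Answer: P0:NH2 P1:NH1 P2:NH2

Derivation:
Op 1: best P0=NH1 P1=- P2=-
Op 2: best P0=NH1 P1=- P2=NH2
Op 3: best P0=NH1 P1=- P2=NH2
Op 4: best P0=NH1 P1=NH1 P2=NH2
Op 5: best P0=NH1 P1=NH1 P2=NH2
Op 6: best P0=NH2 P1=NH1 P2=NH2
Op 7: best P0=NH2 P1=NH1 P2=NH2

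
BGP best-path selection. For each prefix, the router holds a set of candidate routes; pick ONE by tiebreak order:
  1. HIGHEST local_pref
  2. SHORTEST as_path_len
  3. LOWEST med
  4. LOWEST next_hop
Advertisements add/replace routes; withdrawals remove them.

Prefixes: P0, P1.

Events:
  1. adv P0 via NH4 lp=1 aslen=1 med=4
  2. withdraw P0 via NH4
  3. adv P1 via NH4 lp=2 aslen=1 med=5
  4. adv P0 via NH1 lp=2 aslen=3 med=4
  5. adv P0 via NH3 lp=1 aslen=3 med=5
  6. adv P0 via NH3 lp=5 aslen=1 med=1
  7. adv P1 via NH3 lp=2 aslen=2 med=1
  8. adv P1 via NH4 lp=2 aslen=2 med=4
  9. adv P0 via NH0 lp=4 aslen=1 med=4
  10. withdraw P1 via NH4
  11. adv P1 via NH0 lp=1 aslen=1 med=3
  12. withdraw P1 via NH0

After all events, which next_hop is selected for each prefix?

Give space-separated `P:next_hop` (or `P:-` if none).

Answer: P0:NH3 P1:NH3

Derivation:
Op 1: best P0=NH4 P1=-
Op 2: best P0=- P1=-
Op 3: best P0=- P1=NH4
Op 4: best P0=NH1 P1=NH4
Op 5: best P0=NH1 P1=NH4
Op 6: best P0=NH3 P1=NH4
Op 7: best P0=NH3 P1=NH4
Op 8: best P0=NH3 P1=NH3
Op 9: best P0=NH3 P1=NH3
Op 10: best P0=NH3 P1=NH3
Op 11: best P0=NH3 P1=NH3
Op 12: best P0=NH3 P1=NH3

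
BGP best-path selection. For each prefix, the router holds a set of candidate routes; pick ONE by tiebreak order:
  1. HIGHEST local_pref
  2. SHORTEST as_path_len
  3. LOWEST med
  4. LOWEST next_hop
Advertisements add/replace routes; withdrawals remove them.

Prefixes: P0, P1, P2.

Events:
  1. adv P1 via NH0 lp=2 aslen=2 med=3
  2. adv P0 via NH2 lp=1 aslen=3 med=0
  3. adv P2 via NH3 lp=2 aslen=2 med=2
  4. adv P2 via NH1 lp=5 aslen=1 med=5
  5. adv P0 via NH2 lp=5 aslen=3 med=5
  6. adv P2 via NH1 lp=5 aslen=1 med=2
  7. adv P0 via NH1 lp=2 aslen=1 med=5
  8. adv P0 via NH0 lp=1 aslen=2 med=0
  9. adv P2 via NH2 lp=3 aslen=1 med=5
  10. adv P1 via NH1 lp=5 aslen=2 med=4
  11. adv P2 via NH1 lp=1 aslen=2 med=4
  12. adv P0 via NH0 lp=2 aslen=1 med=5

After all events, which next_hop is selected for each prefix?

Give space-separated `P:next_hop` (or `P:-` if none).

Op 1: best P0=- P1=NH0 P2=-
Op 2: best P0=NH2 P1=NH0 P2=-
Op 3: best P0=NH2 P1=NH0 P2=NH3
Op 4: best P0=NH2 P1=NH0 P2=NH1
Op 5: best P0=NH2 P1=NH0 P2=NH1
Op 6: best P0=NH2 P1=NH0 P2=NH1
Op 7: best P0=NH2 P1=NH0 P2=NH1
Op 8: best P0=NH2 P1=NH0 P2=NH1
Op 9: best P0=NH2 P1=NH0 P2=NH1
Op 10: best P0=NH2 P1=NH1 P2=NH1
Op 11: best P0=NH2 P1=NH1 P2=NH2
Op 12: best P0=NH2 P1=NH1 P2=NH2

Answer: P0:NH2 P1:NH1 P2:NH2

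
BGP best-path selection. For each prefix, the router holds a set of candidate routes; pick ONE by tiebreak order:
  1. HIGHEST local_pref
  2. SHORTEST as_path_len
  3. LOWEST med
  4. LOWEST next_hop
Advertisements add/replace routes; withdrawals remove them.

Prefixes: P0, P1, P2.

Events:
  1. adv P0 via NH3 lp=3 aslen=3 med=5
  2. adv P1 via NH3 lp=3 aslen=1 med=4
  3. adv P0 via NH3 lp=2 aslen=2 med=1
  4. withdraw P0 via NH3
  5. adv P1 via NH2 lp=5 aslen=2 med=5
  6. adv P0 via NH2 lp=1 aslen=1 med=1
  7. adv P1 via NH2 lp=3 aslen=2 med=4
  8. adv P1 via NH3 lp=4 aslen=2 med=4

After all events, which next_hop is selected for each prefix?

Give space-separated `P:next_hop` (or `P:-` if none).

Answer: P0:NH2 P1:NH3 P2:-

Derivation:
Op 1: best P0=NH3 P1=- P2=-
Op 2: best P0=NH3 P1=NH3 P2=-
Op 3: best P0=NH3 P1=NH3 P2=-
Op 4: best P0=- P1=NH3 P2=-
Op 5: best P0=- P1=NH2 P2=-
Op 6: best P0=NH2 P1=NH2 P2=-
Op 7: best P0=NH2 P1=NH3 P2=-
Op 8: best P0=NH2 P1=NH3 P2=-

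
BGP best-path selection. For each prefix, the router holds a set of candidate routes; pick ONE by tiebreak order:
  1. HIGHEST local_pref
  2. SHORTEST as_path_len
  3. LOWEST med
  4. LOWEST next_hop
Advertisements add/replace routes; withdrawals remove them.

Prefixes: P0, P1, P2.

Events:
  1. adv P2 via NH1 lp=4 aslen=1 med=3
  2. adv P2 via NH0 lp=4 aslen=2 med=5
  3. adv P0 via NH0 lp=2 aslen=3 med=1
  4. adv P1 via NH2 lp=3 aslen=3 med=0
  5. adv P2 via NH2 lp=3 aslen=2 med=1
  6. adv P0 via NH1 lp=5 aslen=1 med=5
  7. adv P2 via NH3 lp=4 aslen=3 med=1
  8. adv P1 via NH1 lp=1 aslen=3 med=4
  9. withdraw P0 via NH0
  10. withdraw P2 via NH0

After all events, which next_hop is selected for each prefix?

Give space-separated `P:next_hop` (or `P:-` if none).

Op 1: best P0=- P1=- P2=NH1
Op 2: best P0=- P1=- P2=NH1
Op 3: best P0=NH0 P1=- P2=NH1
Op 4: best P0=NH0 P1=NH2 P2=NH1
Op 5: best P0=NH0 P1=NH2 P2=NH1
Op 6: best P0=NH1 P1=NH2 P2=NH1
Op 7: best P0=NH1 P1=NH2 P2=NH1
Op 8: best P0=NH1 P1=NH2 P2=NH1
Op 9: best P0=NH1 P1=NH2 P2=NH1
Op 10: best P0=NH1 P1=NH2 P2=NH1

Answer: P0:NH1 P1:NH2 P2:NH1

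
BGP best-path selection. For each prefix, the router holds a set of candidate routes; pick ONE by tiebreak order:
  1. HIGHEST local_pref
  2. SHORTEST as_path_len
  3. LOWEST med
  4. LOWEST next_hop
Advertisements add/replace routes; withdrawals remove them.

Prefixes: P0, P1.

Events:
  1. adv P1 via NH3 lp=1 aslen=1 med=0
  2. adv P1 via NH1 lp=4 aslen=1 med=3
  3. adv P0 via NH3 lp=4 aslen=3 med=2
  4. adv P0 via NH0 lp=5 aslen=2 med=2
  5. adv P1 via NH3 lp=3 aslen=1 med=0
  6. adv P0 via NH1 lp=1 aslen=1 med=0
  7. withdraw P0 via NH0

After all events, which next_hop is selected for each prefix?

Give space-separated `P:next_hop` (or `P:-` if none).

Op 1: best P0=- P1=NH3
Op 2: best P0=- P1=NH1
Op 3: best P0=NH3 P1=NH1
Op 4: best P0=NH0 P1=NH1
Op 5: best P0=NH0 P1=NH1
Op 6: best P0=NH0 P1=NH1
Op 7: best P0=NH3 P1=NH1

Answer: P0:NH3 P1:NH1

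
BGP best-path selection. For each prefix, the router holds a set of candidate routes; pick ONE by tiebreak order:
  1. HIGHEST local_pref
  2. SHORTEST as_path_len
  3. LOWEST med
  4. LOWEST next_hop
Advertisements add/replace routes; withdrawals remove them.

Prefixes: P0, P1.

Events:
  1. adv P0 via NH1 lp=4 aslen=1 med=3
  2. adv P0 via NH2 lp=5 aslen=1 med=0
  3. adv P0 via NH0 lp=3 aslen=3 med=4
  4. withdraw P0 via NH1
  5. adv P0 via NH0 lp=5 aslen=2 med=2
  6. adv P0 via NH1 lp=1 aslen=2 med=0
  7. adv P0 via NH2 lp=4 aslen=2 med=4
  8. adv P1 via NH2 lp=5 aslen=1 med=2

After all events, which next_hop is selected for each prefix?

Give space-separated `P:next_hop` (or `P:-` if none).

Answer: P0:NH0 P1:NH2

Derivation:
Op 1: best P0=NH1 P1=-
Op 2: best P0=NH2 P1=-
Op 3: best P0=NH2 P1=-
Op 4: best P0=NH2 P1=-
Op 5: best P0=NH2 P1=-
Op 6: best P0=NH2 P1=-
Op 7: best P0=NH0 P1=-
Op 8: best P0=NH0 P1=NH2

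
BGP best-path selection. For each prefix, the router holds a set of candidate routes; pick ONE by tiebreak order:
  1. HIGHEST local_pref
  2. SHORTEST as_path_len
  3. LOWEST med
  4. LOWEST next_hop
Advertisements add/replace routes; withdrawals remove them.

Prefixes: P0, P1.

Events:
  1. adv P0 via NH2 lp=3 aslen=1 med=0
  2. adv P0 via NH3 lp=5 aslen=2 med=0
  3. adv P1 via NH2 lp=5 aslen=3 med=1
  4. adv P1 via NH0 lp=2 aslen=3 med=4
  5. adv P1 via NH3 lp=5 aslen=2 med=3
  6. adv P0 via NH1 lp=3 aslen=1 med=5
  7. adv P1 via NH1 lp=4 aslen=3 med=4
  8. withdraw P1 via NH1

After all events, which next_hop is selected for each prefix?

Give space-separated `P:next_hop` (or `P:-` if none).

Op 1: best P0=NH2 P1=-
Op 2: best P0=NH3 P1=-
Op 3: best P0=NH3 P1=NH2
Op 4: best P0=NH3 P1=NH2
Op 5: best P0=NH3 P1=NH3
Op 6: best P0=NH3 P1=NH3
Op 7: best P0=NH3 P1=NH3
Op 8: best P0=NH3 P1=NH3

Answer: P0:NH3 P1:NH3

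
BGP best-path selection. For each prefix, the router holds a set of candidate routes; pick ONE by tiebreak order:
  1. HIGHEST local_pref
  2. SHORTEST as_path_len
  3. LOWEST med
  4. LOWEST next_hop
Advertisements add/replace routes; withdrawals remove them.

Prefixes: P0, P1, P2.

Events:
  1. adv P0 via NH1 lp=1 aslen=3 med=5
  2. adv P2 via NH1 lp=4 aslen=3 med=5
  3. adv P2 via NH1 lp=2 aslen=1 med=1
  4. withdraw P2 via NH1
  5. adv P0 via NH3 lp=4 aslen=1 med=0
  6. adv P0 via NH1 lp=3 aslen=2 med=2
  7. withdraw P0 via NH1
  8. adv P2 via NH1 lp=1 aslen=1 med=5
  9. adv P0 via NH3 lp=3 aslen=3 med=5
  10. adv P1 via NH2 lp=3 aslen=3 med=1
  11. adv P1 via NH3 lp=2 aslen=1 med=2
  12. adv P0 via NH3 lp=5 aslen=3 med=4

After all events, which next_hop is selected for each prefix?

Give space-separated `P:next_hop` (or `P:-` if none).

Answer: P0:NH3 P1:NH2 P2:NH1

Derivation:
Op 1: best P0=NH1 P1=- P2=-
Op 2: best P0=NH1 P1=- P2=NH1
Op 3: best P0=NH1 P1=- P2=NH1
Op 4: best P0=NH1 P1=- P2=-
Op 5: best P0=NH3 P1=- P2=-
Op 6: best P0=NH3 P1=- P2=-
Op 7: best P0=NH3 P1=- P2=-
Op 8: best P0=NH3 P1=- P2=NH1
Op 9: best P0=NH3 P1=- P2=NH1
Op 10: best P0=NH3 P1=NH2 P2=NH1
Op 11: best P0=NH3 P1=NH2 P2=NH1
Op 12: best P0=NH3 P1=NH2 P2=NH1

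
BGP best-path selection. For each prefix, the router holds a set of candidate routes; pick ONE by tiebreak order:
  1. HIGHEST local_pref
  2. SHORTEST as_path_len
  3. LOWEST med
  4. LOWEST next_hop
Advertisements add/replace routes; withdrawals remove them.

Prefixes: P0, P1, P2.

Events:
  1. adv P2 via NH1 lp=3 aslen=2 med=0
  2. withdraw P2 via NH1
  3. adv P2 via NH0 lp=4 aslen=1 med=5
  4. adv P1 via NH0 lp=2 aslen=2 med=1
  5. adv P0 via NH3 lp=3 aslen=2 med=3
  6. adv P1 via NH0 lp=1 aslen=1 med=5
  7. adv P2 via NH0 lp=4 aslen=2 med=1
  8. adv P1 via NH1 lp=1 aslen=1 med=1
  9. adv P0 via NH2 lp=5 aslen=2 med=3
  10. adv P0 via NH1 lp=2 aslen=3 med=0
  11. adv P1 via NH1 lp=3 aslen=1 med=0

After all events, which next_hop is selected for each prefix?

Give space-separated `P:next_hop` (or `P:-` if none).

Answer: P0:NH2 P1:NH1 P2:NH0

Derivation:
Op 1: best P0=- P1=- P2=NH1
Op 2: best P0=- P1=- P2=-
Op 3: best P0=- P1=- P2=NH0
Op 4: best P0=- P1=NH0 P2=NH0
Op 5: best P0=NH3 P1=NH0 P2=NH0
Op 6: best P0=NH3 P1=NH0 P2=NH0
Op 7: best P0=NH3 P1=NH0 P2=NH0
Op 8: best P0=NH3 P1=NH1 P2=NH0
Op 9: best P0=NH2 P1=NH1 P2=NH0
Op 10: best P0=NH2 P1=NH1 P2=NH0
Op 11: best P0=NH2 P1=NH1 P2=NH0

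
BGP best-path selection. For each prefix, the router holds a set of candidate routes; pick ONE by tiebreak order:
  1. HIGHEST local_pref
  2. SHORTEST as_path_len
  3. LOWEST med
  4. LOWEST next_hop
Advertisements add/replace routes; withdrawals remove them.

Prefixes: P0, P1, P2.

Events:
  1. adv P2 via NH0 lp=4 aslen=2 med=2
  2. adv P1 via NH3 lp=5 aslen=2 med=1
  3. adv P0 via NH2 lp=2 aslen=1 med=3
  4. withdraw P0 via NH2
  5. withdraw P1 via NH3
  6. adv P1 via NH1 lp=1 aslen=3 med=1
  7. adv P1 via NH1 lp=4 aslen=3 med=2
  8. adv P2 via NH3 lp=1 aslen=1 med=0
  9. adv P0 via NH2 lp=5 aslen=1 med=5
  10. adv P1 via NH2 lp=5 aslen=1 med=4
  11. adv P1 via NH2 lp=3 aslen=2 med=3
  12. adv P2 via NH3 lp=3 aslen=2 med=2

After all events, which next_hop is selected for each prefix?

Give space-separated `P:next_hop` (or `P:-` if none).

Answer: P0:NH2 P1:NH1 P2:NH0

Derivation:
Op 1: best P0=- P1=- P2=NH0
Op 2: best P0=- P1=NH3 P2=NH0
Op 3: best P0=NH2 P1=NH3 P2=NH0
Op 4: best P0=- P1=NH3 P2=NH0
Op 5: best P0=- P1=- P2=NH0
Op 6: best P0=- P1=NH1 P2=NH0
Op 7: best P0=- P1=NH1 P2=NH0
Op 8: best P0=- P1=NH1 P2=NH0
Op 9: best P0=NH2 P1=NH1 P2=NH0
Op 10: best P0=NH2 P1=NH2 P2=NH0
Op 11: best P0=NH2 P1=NH1 P2=NH0
Op 12: best P0=NH2 P1=NH1 P2=NH0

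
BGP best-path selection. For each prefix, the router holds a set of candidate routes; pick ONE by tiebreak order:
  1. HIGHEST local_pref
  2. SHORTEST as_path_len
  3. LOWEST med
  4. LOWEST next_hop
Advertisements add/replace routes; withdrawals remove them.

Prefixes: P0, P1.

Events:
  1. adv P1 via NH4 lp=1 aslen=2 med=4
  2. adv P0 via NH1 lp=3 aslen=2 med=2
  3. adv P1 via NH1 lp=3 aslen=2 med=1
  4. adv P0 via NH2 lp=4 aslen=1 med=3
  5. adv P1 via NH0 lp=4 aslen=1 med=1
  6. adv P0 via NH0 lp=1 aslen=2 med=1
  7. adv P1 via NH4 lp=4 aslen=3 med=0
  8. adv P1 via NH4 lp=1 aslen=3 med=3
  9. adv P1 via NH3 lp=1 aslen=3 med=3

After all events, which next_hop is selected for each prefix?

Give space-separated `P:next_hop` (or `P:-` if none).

Answer: P0:NH2 P1:NH0

Derivation:
Op 1: best P0=- P1=NH4
Op 2: best P0=NH1 P1=NH4
Op 3: best P0=NH1 P1=NH1
Op 4: best P0=NH2 P1=NH1
Op 5: best P0=NH2 P1=NH0
Op 6: best P0=NH2 P1=NH0
Op 7: best P0=NH2 P1=NH0
Op 8: best P0=NH2 P1=NH0
Op 9: best P0=NH2 P1=NH0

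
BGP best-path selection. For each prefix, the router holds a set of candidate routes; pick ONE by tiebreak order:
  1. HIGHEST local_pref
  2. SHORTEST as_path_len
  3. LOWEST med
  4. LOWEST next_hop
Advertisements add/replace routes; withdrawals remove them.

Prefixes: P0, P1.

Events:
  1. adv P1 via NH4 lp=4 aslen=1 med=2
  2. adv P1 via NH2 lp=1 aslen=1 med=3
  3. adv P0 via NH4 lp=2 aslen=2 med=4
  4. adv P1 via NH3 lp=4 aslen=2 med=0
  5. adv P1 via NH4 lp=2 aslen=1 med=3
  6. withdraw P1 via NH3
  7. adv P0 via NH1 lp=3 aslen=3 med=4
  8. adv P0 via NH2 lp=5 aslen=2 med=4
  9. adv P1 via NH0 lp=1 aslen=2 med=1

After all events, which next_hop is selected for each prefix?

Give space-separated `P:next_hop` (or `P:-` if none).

Answer: P0:NH2 P1:NH4

Derivation:
Op 1: best P0=- P1=NH4
Op 2: best P0=- P1=NH4
Op 3: best P0=NH4 P1=NH4
Op 4: best P0=NH4 P1=NH4
Op 5: best P0=NH4 P1=NH3
Op 6: best P0=NH4 P1=NH4
Op 7: best P0=NH1 P1=NH4
Op 8: best P0=NH2 P1=NH4
Op 9: best P0=NH2 P1=NH4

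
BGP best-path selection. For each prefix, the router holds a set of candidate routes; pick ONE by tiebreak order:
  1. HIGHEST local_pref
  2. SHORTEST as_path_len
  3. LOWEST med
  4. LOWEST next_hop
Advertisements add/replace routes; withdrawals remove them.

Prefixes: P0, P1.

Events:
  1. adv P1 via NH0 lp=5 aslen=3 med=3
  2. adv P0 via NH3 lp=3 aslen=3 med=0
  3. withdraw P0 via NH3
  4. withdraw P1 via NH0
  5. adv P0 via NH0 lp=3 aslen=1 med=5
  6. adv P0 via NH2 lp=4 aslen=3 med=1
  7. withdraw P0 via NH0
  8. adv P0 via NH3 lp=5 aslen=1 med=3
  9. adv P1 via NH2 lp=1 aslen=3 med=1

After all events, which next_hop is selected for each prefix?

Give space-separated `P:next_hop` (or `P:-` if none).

Answer: P0:NH3 P1:NH2

Derivation:
Op 1: best P0=- P1=NH0
Op 2: best P0=NH3 P1=NH0
Op 3: best P0=- P1=NH0
Op 4: best P0=- P1=-
Op 5: best P0=NH0 P1=-
Op 6: best P0=NH2 P1=-
Op 7: best P0=NH2 P1=-
Op 8: best P0=NH3 P1=-
Op 9: best P0=NH3 P1=NH2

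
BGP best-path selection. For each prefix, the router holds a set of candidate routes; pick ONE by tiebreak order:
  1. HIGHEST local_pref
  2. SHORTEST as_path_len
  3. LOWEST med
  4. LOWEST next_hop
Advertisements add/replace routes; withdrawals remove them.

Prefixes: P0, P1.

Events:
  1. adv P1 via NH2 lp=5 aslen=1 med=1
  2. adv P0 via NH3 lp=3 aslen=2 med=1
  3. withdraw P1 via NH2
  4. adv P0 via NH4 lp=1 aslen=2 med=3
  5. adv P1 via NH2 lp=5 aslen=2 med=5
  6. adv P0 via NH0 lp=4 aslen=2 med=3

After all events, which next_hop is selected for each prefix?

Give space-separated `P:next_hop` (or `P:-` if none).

Answer: P0:NH0 P1:NH2

Derivation:
Op 1: best P0=- P1=NH2
Op 2: best P0=NH3 P1=NH2
Op 3: best P0=NH3 P1=-
Op 4: best P0=NH3 P1=-
Op 5: best P0=NH3 P1=NH2
Op 6: best P0=NH0 P1=NH2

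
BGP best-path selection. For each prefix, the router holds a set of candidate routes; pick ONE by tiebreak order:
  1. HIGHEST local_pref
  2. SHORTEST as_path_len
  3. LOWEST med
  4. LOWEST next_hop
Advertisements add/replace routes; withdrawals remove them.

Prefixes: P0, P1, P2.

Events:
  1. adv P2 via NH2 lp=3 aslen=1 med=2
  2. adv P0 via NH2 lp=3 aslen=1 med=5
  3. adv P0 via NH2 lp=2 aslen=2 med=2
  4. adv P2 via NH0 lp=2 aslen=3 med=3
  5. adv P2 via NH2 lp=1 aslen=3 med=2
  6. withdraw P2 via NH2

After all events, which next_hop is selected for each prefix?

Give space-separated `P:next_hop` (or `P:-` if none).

Op 1: best P0=- P1=- P2=NH2
Op 2: best P0=NH2 P1=- P2=NH2
Op 3: best P0=NH2 P1=- P2=NH2
Op 4: best P0=NH2 P1=- P2=NH2
Op 5: best P0=NH2 P1=- P2=NH0
Op 6: best P0=NH2 P1=- P2=NH0

Answer: P0:NH2 P1:- P2:NH0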